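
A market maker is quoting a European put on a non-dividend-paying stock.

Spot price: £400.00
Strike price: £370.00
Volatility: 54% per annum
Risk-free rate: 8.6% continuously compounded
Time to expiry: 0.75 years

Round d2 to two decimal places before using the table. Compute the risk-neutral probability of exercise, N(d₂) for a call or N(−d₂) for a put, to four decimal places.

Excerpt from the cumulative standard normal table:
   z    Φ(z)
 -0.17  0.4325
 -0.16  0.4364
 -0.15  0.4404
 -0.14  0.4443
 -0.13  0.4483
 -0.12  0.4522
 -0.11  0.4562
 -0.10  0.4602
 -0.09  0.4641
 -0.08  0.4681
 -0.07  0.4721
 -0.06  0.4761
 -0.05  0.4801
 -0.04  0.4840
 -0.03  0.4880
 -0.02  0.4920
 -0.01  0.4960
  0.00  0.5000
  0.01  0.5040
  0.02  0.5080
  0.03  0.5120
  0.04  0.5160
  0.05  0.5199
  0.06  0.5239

σ√T = 0.54 × 0.8660 = 0.4677
d₁ = [ln(400/370) + (0.086 + ½·0.54²)·0.75] / (σ√T) = (0.0780 + 0.1739) / 0.4677 = 0.5385 ≈ 0.54
d₂ = 0.5385 − 0.4677 = 0.0708 ≈ 0.07
Risk-neutral Pr[S_T < K] = N(−d₂) = N(-0.07) = 0.4721

0.4721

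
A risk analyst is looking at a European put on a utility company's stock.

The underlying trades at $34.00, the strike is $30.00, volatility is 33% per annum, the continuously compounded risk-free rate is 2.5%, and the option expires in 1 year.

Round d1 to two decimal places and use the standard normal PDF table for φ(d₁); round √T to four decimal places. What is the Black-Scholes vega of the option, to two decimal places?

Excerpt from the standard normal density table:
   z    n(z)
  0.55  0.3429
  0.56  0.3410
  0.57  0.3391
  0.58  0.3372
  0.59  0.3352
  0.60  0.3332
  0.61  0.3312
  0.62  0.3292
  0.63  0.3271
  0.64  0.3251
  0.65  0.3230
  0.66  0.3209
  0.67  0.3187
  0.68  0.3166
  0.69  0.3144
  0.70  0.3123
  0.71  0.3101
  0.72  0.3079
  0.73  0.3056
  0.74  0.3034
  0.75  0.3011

11.19

σ√T = 0.33·√1 = 0.3300
ln(S/K) + (r + σ²/2)T = ln(34/30) + (0.025 + 0.33²/2)·1 = 0.1252 + 0.0795 = 0.2046
d₁ = 0.2046 / 0.3300 = 0.6200 ≈ 0.62
√T = √1 = 1.0000
φ(d₁) = φ(0.62) = 0.3292
vega = S·φ(d₁)·√T = 34·0.3292·1.0000 = 11.1928
(The call has the same vega.)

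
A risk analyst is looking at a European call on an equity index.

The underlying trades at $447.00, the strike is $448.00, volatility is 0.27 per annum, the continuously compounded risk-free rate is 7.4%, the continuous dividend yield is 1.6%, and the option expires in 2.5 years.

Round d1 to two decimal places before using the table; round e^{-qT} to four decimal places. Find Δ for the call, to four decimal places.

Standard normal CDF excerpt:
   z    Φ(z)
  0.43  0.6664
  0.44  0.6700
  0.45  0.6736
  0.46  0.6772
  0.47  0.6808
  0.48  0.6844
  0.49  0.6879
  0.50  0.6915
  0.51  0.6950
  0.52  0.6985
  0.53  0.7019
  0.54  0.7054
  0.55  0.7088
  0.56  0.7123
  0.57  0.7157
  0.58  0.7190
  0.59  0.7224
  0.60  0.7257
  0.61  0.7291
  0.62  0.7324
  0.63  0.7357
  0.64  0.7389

σ√T = 0.27·√2.5 = 0.4269
ln(S/K) + (r − q + σ²/2)T = ln(447/448) + (0.074 − 0.016 + 0.27²/2)·2.5 = -0.0022 + 0.2361 = 0.2339
d₁ = 0.2339 / 0.4269 = 0.5479 ⇒ 0.55
N(d₁) = N(0.55) = 0.7088
Δ_call = exp(−qT)·N(d₁) = 0.9608·0.7088 = 0.6810

0.6810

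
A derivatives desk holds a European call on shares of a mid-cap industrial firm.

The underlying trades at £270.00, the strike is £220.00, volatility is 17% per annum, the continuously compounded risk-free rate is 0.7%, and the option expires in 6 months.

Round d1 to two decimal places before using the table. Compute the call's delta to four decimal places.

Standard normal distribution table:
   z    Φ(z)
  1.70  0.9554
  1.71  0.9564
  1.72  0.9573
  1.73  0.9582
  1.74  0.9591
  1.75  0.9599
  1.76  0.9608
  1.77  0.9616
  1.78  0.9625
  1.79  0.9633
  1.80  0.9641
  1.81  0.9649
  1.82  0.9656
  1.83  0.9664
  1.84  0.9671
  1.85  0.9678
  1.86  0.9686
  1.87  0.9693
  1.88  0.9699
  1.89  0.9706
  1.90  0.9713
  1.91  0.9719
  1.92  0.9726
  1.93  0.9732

T = 0.5;  σ√T = 0.1202
ln(S/K) + (r + σ²/2)T = ln(270/220) + (0.007 + 0.17²/2)·0.5 = 0.2048 + 0.0107 = 0.2155
d₁ = 0.2155 / 0.1202 = 1.7929 → 1.79
N(d₁) = N(1.79) = 0.9633
Δ_call = N(d₁) = 0.9633

0.9633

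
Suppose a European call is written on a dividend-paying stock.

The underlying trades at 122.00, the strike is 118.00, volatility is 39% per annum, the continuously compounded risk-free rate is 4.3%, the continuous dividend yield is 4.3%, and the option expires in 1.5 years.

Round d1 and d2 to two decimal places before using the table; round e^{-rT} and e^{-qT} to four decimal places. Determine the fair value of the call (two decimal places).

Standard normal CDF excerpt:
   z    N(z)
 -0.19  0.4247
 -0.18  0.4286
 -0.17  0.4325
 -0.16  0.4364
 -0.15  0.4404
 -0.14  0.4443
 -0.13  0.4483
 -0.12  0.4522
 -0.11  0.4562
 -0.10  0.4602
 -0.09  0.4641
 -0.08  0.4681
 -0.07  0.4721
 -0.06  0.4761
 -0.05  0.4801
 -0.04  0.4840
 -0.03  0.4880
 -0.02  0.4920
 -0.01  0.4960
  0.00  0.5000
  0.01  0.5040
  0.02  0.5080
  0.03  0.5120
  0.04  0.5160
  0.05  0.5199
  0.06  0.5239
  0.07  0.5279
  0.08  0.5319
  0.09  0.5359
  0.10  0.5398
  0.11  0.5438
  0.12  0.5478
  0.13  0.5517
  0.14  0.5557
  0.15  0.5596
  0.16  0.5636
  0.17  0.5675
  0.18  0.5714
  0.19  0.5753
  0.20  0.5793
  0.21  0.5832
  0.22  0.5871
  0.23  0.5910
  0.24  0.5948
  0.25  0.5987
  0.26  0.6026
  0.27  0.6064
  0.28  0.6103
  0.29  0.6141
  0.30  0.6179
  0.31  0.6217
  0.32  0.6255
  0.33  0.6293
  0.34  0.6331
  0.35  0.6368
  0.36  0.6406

T = 1.5;  σ√T = 0.4777
d₁ = [ln(122/118) + (0.043 − 0.043 + 0.39²/2)·1.5] / 0.4777 = [0.0333 + 0.1141] / 0.4777 = 0.3086 ⇒ 0.31
d₂ = d₁ − σ√T = 0.3086 − 0.4777 = -0.1690 ⇒ -0.17
exp(−qT) = exp(−0.043·1.5) = 0.9375;  exp(−rT) = exp(−0.043·1.5) = 0.9375
N(d₁) = N(0.31) = 0.6217;  N(d₂) = N(-0.17) = 0.4325
C = 122·0.9375·0.6217 − 118·0.9375·0.4325 = 71.1069 − 47.8453 = 23.2616

23.26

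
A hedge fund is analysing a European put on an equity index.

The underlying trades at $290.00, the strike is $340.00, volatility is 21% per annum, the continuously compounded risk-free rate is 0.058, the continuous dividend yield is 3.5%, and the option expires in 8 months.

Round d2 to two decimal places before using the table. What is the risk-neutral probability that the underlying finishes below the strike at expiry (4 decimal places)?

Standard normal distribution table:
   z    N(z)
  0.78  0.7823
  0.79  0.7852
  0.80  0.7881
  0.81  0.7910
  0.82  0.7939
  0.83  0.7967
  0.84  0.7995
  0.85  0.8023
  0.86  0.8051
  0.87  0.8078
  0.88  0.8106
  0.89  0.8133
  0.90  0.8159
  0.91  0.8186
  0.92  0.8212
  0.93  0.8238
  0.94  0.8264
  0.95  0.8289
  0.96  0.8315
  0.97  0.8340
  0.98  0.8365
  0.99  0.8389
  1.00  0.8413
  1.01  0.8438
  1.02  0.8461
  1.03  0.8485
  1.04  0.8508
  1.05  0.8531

0.8212

T = 0.6667;  σ√T = 0.1715
d₁ = [ln(290/340) + (0.058 − 0.035 + ½·0.21²)·0.6667] / (σ√T) = (-0.1591 + 0.0300) / 0.1715 = -0.7525 ⇒ -0.75
d₂ = -0.7525 − 0.1715 = -0.9240 ⇒ -0.92
Pr(exercise) under Q = N(−d₂) = N(0.92) = 0.8212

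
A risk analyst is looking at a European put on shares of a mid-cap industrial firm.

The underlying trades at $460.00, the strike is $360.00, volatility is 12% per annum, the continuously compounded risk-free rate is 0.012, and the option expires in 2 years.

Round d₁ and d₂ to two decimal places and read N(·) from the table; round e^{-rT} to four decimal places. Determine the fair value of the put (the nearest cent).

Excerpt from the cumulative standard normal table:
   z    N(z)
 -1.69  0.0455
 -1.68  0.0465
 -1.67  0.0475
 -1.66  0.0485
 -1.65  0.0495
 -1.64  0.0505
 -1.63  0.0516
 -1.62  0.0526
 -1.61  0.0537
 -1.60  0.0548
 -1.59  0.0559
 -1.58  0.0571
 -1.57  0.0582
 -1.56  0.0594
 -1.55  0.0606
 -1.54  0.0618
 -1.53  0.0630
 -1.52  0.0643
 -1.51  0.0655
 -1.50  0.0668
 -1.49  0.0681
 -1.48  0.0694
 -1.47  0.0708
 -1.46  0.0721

$1.63

σ√T = 0.12 × 1.4142 = 0.1697
ln(S/K) + (r + σ²/2)T = ln(460/360) + (0.012 + 0.12²/2)·2 = 0.2451 + 0.0384 = 0.2835
d₁ = 0.2835 / 0.1697 = 1.6707 ≈ 1.67
d₂ = d₁ − σ√T = 1.6707 − 0.1697 = 1.5010 ≈ 1.50
e^(−rT) = e^(−0.012·2) = 0.9763
P = 360·0.9763·N(-1.50) − 460·N(-1.67) = 360·0.9763·0.0668 − 460·0.0475 = 23.4781 − 21.8500 = 1.6281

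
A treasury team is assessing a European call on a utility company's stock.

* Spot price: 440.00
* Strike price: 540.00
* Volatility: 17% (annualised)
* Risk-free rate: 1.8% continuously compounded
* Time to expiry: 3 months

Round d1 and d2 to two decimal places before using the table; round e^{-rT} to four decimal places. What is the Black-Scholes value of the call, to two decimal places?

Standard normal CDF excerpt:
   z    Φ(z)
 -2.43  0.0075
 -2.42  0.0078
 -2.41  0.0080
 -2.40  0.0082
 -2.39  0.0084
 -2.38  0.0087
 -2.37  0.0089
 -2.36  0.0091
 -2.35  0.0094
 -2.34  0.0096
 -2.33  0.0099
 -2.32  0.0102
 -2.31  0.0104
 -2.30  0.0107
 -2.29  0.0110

σ√T = 0.17·√0.25 = 0.0850
d₁ = [ln(440/540) + (0.018 + 0.17²/2)·0.25] / 0.0850 = [-0.2048 + 0.0081] / 0.0850 = -2.3139 which rounds to -2.31
d₂ = d₁ − σ√T = -2.3139 − 0.0850 = -2.3989 which rounds to -2.40
exp(−rT) = exp(−0.018·0.25) = 0.9955
C = 440·N(-2.31) − 540·0.9955·N(-2.40) = 440·0.0104 − 540·0.9955·0.0082 = 4.5760 − 4.4081 = 0.1679

0.17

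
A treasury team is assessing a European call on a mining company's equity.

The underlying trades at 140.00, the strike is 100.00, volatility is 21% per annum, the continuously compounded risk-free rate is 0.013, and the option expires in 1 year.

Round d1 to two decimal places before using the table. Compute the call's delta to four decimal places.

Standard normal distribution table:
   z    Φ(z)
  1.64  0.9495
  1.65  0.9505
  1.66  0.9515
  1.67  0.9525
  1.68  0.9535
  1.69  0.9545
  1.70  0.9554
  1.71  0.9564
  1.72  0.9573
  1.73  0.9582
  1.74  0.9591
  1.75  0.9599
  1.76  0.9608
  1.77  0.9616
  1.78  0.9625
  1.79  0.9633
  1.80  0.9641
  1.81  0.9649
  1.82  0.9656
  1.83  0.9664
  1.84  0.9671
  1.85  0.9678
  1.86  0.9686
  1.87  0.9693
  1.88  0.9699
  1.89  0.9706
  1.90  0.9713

0.9616

σ√T = 0.21·√1 = 0.2100
d₁ = [ln(140/100) + (0.013 + ½·0.21²)·1] / (σ√T) = (0.3365 + 0.0350) / 0.2100 = 1.7692 ≈ 1.77
N(d₁) = N(1.77) = 0.9616
Δ_call = N(d₁) = 0.9616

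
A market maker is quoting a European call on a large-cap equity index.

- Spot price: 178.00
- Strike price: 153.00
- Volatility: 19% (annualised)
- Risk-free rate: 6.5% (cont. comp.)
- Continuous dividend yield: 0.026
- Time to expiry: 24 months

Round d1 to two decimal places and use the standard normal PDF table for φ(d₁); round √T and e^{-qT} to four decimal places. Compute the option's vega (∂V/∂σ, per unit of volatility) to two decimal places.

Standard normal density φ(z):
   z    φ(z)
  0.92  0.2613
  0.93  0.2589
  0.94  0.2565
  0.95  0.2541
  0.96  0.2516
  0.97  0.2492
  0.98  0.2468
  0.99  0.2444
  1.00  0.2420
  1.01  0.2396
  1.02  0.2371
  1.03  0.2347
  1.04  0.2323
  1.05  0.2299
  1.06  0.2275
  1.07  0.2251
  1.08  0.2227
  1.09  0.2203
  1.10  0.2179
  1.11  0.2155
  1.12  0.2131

58.40

T = 2;  σ√T = 0.2687
d₁ = [ln(178/153) + (0.065 − 0.026 + 0.19²/2)·2] / 0.2687 = [0.1513 + 0.1141] / 0.2687 = 0.9879 ≈ 0.99
√T = √2 = 1.4142
φ(d₁) = φ(0.99) = 0.2444
exp(−qT) = exp(−0.026·2) = 0.9493
vega = S·exp(−qT)·φ(d₁)·√T = 178·0.9493·0.2444·1.4142 = 58.4030
(The put has the same vega.)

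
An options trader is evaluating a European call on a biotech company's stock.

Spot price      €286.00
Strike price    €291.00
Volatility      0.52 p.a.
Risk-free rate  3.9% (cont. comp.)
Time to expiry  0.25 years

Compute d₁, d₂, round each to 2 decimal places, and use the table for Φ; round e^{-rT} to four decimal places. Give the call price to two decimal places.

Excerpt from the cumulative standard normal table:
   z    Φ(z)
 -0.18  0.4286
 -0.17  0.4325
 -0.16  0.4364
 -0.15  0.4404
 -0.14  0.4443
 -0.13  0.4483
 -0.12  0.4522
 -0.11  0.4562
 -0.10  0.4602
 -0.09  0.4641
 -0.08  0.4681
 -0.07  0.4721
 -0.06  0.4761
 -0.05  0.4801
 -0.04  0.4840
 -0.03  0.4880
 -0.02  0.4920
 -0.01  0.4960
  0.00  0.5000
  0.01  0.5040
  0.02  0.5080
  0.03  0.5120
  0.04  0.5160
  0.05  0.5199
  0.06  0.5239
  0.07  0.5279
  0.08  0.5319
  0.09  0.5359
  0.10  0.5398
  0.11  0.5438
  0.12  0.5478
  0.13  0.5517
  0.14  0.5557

€28.62

σ√T = 0.52 × 0.5000 = 0.2600
ln(S/K) + (r + σ²/2)T = ln(286/291) + (0.039 + 0.52²/2)·0.25 = -0.0173 + 0.0436 = 0.0262
d₁ = 0.0262 / 0.2600 = 0.1008 which rounds to 0.10
d₂ = d₁ − σ√T = 0.1008 − 0.2600 = -0.1592 which rounds to -0.16
exp(−rT) = exp(−0.039·0.25) = 0.9903
N(d₁) = N(0.10) = 0.5398;  N(d₂) = N(-0.16) = 0.4364
C = 286·0.5398 − 291·0.9903·0.4364 = 154.3828 − 125.7606 = 28.6222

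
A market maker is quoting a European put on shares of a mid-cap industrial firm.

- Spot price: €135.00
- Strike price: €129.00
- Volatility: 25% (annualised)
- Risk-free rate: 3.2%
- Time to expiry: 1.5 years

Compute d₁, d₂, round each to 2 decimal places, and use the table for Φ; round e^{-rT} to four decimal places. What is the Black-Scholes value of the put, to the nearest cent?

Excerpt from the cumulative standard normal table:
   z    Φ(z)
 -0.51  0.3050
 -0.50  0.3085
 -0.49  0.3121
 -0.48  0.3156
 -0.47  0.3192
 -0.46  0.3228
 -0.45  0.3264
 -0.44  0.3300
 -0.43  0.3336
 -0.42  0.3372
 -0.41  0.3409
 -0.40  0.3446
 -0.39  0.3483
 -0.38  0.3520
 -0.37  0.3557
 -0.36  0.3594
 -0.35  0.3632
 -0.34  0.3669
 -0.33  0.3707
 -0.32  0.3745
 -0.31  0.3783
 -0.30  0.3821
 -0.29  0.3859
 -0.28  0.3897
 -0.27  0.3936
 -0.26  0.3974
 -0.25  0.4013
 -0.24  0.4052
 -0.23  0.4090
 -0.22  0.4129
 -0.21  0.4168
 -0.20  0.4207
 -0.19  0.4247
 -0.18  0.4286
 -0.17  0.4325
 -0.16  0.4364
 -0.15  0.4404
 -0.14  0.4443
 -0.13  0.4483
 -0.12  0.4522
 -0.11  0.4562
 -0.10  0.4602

€10.57

σ√T = 0.25·√1.5 = 0.3062
d₁ = [ln(135/129) + (0.032 + ½·0.25²)·1.5] / (σ√T) = (0.0455 + 0.0949) / 0.3062 = 0.4583 ≈ 0.46
d₂ = 0.4583 − 0.3062 = 0.1522 ≈ 0.15
e^(−rT) = e^(−0.032·1.5) = 0.9531
N(−d₂) = N(-0.15) = 0.4404;  N(−d₁) = N(-0.46) = 0.3228
P = 129·0.9531·0.4404 − 135·0.3228 = 54.1471 − 43.5780 = 10.5691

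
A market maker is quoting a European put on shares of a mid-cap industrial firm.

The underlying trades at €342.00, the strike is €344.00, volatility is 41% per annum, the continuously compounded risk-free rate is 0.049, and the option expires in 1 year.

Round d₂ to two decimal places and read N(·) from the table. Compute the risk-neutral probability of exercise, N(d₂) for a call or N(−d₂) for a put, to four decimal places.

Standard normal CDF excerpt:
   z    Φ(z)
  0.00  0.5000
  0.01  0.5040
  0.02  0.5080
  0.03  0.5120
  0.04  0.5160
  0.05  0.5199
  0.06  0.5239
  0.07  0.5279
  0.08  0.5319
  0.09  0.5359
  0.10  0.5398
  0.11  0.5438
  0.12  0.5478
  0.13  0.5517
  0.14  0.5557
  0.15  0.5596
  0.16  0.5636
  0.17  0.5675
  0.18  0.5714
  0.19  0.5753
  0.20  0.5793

0.5398

σ√T = 0.41 × 1.0000 = 0.4100
d₁ = [ln(342/344) + (0.049 + 0.41²/2)·1] / 0.4100 = [-0.0058 + 0.1331] / 0.4100 = 0.3103 → 0.31
d₂ = d₁ − σ√T = 0.3103 − 0.4100 = -0.0997 → -0.10
Pr(exercise) under Q = N(−d₂) = N(0.10) = 0.5398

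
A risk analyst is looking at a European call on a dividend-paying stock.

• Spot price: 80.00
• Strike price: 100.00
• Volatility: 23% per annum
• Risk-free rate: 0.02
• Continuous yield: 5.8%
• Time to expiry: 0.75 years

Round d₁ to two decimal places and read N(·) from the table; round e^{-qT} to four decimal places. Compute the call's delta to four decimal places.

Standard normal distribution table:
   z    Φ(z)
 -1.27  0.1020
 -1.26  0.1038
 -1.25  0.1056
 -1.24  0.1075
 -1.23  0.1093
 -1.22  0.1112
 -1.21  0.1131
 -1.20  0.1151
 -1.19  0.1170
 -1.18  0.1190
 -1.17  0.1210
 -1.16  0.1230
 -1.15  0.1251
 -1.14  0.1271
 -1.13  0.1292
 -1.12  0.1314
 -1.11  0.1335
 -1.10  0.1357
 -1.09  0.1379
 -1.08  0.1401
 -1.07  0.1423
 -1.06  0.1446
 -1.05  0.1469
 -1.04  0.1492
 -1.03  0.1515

σ√T = 0.23 × 0.8660 = 0.1992
d₁ = [ln(80/100) + (0.02 − 0.058 + ½·0.23²)·0.75] / (σ√T) = (-0.2231 − 0.0087) / 0.1992 = -1.1638 ≈ -1.16
N(d₁) = N(-1.16) = 0.1230
Δ_call = exp(−qT)·N(d₁) = 0.9574·0.1230 = 0.1178

0.1178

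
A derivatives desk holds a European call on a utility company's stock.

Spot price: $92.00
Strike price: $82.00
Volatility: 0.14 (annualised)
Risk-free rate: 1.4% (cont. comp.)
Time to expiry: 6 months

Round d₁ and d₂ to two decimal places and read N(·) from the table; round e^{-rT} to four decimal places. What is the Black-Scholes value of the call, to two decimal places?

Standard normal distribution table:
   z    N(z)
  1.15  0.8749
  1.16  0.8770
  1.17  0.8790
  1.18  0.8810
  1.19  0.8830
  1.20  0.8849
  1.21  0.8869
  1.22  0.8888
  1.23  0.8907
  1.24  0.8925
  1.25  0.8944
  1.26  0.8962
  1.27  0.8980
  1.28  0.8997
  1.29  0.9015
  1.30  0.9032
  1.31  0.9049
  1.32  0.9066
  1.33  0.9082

σ√T = 0.14 × 0.7071 = 0.0990
d₁ = [ln(92/82) + (0.014 + 0.14²/2)·0.5] / 0.0990 = [0.1151 + 0.0119] / 0.0990 = 1.2826 ≈ 1.28
d₂ = d₁ − σ√T = 1.2826 − 0.0990 = 1.1836 ≈ 1.18
e^(−rT) = e^(−0.014·0.5) = 0.9930
N(d₁) = N(1.28) = 0.8997;  N(d₂) = N(1.18) = 0.8810
C = 92·0.8997 − 82·0.9930·0.8810 = 82.7724 − 71.7363 = 11.0361

$11.04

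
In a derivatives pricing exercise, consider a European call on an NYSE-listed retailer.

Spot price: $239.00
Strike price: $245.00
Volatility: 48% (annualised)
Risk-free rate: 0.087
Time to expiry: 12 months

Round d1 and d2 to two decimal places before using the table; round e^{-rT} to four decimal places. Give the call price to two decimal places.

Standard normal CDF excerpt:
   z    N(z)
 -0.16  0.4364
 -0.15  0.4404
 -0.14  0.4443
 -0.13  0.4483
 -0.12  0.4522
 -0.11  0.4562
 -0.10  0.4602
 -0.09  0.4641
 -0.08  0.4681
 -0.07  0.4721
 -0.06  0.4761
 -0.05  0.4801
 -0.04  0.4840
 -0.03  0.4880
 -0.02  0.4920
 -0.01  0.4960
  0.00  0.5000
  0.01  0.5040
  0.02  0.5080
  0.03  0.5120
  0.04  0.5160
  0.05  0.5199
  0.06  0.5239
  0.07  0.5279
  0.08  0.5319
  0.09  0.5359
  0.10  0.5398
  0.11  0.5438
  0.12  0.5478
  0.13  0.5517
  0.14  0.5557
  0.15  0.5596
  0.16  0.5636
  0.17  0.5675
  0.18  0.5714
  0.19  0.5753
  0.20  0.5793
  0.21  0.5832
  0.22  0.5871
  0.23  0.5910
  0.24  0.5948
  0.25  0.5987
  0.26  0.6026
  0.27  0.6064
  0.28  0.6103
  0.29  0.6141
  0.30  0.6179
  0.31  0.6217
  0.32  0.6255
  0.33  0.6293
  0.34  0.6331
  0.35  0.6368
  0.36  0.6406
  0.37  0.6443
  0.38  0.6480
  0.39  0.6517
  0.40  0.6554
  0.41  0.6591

T = 1;  σ√T = 0.4800
d₁ = [ln(239/245) + (0.087 + 0.48²/2)·1] / 0.4800 = [-0.0248 + 0.2022] / 0.4800 = 0.3696 ≈ 0.37
d₂ = d₁ − σ√T = 0.3696 − 0.4800 = -0.1104 ≈ -0.11
exp(−rT) = exp(−0.087·1) = 0.9167
N(d₁) = N(0.37) = 0.6443;  N(d₂) = N(-0.11) = 0.4562
C = 239·0.6443 − 245·0.9167·0.4562 = 153.9877 − 102.4586 = 51.5291

$51.53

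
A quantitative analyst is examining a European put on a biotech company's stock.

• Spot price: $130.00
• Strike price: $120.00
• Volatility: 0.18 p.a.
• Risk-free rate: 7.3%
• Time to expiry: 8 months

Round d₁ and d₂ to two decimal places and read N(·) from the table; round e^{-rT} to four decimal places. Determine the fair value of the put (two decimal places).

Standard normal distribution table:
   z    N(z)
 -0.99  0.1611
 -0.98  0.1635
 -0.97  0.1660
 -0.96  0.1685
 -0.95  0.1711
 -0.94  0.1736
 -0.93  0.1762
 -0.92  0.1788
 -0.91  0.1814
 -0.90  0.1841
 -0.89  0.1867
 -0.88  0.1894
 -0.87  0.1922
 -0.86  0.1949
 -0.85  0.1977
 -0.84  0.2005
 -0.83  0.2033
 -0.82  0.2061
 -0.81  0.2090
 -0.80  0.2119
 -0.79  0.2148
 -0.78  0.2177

T = 0.6667;  σ√T = 0.1470
ln(S/K) + (r + σ²/2)T = ln(130/120) + (0.073 + 0.18²/2)·0.6667 = 0.0800 + 0.0595 = 0.1395
d₁ = 0.1395 / 0.1470 = 0.9492 → 0.95
d₂ = d₁ − σ√T = 0.9492 − 0.1470 = 0.8023 → 0.80
e^(−rT) = e^(−0.073·0.6667) = 0.9525
N(−d₂) = N(-0.80) = 0.2119;  N(−d₁) = N(-0.95) = 0.1711
P = 120·0.9525·0.2119 − 130·0.1711 = 24.2202 − 22.2430 = 1.9772

$1.98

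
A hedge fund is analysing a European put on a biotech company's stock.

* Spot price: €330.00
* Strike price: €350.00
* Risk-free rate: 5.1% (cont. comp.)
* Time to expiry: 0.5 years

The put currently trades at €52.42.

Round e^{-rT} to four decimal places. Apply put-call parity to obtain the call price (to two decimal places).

e^(−rT) = e^(−0.051·0.5) = 0.9748
Put-call parity: C − P = S − K·e^(−rT) = 330 − 350·0.9748 = 330 − 341.1800 = -11.1800
C = P + (C − P) = 52.42 + (-11.1800) = 41.2400

€41.24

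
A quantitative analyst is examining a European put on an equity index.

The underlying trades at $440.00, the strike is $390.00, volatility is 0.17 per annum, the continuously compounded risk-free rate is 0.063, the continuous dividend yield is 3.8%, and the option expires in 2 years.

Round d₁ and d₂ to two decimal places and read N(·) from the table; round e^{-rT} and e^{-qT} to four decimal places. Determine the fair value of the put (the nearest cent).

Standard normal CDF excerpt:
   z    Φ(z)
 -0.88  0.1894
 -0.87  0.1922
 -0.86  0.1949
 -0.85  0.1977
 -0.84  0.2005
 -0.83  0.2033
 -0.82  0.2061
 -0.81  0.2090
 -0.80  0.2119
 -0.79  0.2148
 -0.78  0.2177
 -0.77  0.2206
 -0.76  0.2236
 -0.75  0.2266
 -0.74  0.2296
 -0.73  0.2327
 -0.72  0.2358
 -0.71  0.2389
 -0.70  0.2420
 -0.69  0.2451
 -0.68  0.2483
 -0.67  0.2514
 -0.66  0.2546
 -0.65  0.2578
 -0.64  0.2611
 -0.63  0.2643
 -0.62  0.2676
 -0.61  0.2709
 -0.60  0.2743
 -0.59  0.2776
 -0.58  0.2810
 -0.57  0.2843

σ√T = 0.17·√2 = 0.2404
ln(S/K) + (r − q + σ²/2)T = ln(440/390) + (0.063 − 0.038 + 0.17²/2)·2 = 0.1206 + 0.0789 = 0.1995
d₁ = 0.1995 / 0.2404 = 0.8299 which rounds to 0.83
d₂ = d₁ − σ√T = 0.8299 − 0.2404 = 0.5895 which rounds to 0.59
exp(−qT) = exp(−0.038·2) = 0.9268;  exp(−rT) = exp(−0.063·2) = 0.8816
N(−d₂) = N(-0.59) = 0.2776;  N(−d₁) = N(-0.83) = 0.2033
P = 390·0.8816·0.2776 − 440·0.9268·0.2033 = 95.4455 − 82.9041 = 12.5414

$12.54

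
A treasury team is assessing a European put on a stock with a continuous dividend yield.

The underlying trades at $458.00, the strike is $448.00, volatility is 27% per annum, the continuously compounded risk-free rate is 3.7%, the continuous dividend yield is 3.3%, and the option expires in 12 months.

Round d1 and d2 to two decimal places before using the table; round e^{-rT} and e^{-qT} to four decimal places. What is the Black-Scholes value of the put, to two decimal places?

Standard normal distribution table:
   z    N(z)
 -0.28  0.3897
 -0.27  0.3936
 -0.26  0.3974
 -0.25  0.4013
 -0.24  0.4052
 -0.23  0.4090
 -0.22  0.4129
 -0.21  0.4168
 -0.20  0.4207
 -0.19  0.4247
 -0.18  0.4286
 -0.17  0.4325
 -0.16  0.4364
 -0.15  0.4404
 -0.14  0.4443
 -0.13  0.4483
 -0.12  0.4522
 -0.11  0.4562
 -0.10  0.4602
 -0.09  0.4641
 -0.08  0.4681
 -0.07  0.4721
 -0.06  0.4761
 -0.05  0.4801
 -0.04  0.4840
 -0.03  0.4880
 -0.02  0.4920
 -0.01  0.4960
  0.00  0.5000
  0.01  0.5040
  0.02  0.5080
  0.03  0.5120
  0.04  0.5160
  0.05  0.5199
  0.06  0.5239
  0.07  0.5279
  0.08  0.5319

T = 1;  σ√T = 0.2700
ln(S/K) + (r − q + σ²/2)T = ln(458/448) + (0.037 − 0.033 + 0.27²/2)·1 = 0.0221 + 0.0404 = 0.0625
d₁ = 0.0625 / 0.2700 = 0.2316 which rounds to 0.23
d₂ = d₁ − σ√T = 0.2316 − 0.2700 = -0.0384 which rounds to -0.04
e^(−qT) = e^(−0.033·1) = 0.9675;  e^(−rT) = e^(−0.037·1) = 0.9637
N(−d₂) = N(0.04) = 0.5160;  N(−d₁) = N(-0.23) = 0.4090
P = 448·0.9637·0.5160 − 458·0.9675·0.4090 = 222.7766 − 181.2340 = 41.5426

$41.54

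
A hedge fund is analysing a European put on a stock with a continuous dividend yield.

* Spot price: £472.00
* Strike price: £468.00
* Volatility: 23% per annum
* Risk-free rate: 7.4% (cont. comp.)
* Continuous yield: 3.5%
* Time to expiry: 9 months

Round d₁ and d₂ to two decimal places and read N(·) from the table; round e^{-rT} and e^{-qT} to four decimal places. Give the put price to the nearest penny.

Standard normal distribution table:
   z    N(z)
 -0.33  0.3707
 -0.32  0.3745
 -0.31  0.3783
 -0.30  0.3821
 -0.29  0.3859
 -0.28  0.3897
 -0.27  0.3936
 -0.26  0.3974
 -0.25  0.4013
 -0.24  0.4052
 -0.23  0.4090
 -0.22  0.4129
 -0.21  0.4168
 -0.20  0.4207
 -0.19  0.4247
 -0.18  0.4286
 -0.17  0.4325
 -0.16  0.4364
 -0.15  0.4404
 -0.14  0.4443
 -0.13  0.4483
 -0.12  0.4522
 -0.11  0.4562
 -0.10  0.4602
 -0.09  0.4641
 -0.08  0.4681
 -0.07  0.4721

£28.04

σ√T = 0.23 × 0.8660 = 0.1992
d₁ = [ln(472/468) + (0.074 − 0.035 + ½·0.23²)·0.75] / (σ√T) = (0.0085 + 0.0491) / 0.1992 = 0.2892 which rounds to 0.29
d₂ = 0.2892 − 0.1992 = 0.0900 which rounds to 0.09
e^(−qT) = e^(−0.035·0.75) = 0.9741;  e^(−rT) = e^(−0.074·0.75) = 0.9460
N(−d₂) = N(-0.09) = 0.4641;  N(−d₁) = N(-0.29) = 0.3859
P = 468·0.9460·0.4641 − 472·0.9741·0.3859 = 205.4701 − 177.4272 = 28.0428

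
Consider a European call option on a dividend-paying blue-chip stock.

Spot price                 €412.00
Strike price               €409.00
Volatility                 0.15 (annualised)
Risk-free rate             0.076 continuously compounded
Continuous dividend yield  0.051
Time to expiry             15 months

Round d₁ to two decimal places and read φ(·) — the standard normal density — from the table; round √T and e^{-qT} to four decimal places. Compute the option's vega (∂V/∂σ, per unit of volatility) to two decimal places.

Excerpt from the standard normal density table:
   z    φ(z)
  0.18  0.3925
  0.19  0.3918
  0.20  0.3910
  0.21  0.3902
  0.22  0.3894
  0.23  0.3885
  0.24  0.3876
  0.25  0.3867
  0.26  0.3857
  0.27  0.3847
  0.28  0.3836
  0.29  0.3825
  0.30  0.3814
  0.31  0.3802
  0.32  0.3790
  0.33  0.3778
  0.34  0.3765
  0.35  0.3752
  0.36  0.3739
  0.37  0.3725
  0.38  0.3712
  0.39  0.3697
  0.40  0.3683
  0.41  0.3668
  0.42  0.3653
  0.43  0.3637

σ√T = 0.15 × 1.1180 = 0.1677
d₁ = [ln(412/409) + (0.076 − 0.051 + 0.15²/2)·1.25] / 0.1677 = [0.0073 + 0.0453] / 0.1677 = 0.3138 which rounds to 0.31
√T = √1.25 = 1.1180
φ(d₁) = φ(0.31) = 0.3802
exp(−qT) = exp(−0.051·1.25) = 0.9382
vega = S·exp(−qT)·φ(d₁)·√T = 412·0.9382·0.3802·1.1180 = 164.3034

164.30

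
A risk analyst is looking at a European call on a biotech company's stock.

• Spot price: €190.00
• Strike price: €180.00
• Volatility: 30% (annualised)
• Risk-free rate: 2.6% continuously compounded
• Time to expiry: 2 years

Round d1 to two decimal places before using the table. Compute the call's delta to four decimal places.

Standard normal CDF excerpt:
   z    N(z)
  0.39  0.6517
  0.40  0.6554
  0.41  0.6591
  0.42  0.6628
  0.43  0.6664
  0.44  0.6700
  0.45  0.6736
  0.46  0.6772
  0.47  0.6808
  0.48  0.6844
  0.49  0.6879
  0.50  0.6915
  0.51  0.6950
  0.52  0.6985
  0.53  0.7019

0.6772

T = 2;  σ√T = 0.4243
d₁ = [ln(190/180) + (0.026 + 0.3²/2)·2] / 0.4243 = [0.0541 + 0.1420] / 0.4243 = 0.4621 which rounds to 0.46
N(d₁) = N(0.46) = 0.6772
Δ_call = N(d₁) = 0.6772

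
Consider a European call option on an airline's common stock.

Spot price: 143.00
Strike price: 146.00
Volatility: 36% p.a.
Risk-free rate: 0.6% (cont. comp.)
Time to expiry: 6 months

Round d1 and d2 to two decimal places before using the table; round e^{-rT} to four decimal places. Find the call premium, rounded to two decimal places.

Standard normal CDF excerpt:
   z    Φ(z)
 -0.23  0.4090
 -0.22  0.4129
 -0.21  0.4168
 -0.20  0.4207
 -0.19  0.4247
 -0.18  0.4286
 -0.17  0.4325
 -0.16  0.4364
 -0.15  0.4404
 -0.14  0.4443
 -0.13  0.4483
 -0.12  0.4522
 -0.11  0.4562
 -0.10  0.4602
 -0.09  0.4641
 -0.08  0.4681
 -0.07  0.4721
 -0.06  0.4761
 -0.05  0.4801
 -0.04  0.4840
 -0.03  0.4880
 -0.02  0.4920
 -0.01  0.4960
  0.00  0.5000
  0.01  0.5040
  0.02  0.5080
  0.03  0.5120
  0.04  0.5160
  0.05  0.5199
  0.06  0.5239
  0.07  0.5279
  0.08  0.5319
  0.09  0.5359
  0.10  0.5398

σ√T = 0.36·√0.5 = 0.2546
d₁ = [ln(143/146) + (0.006 + 0.36²/2)·0.5] / 0.2546 = [-0.0208 + 0.0354] / 0.2546 = 0.0575 ⇒ 0.06
d₂ = d₁ − σ√T = 0.0575 − 0.2546 = -0.1971 ⇒ -0.20
e^(−rT) = e^(−0.006·0.5) = 0.9970
C = 143·N(0.06) − 146·0.9970·N(-0.20) = 143·0.5239 − 146·0.9970·0.4207 = 74.9177 − 61.2379 = 13.6798

13.68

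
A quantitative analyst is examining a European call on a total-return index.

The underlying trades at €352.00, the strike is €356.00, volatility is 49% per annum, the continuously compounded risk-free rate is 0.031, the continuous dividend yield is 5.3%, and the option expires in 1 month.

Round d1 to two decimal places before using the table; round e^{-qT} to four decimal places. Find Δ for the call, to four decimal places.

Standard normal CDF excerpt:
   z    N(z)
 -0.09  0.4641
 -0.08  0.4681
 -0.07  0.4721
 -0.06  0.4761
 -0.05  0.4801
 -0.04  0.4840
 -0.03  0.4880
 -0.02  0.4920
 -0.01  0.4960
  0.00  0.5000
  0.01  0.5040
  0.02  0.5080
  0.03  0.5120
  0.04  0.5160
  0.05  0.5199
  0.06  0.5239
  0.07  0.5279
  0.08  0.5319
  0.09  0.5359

σ√T = 0.49 × 0.2887 = 0.1415
ln(S/K) + (r − q + σ²/2)T = ln(352/356) + (0.031 − 0.053 + 0.49²/2)·0.08333 = -0.0113 + 0.0082 = -0.0031
d₁ = -0.0031 / 0.1415 = -0.0221 ⇒ -0.02
N(d₁) = N(-0.02) = 0.4920
Δ_call = exp(−qT)·N(d₁) = 0.9956·0.4920 = 0.4898

0.4898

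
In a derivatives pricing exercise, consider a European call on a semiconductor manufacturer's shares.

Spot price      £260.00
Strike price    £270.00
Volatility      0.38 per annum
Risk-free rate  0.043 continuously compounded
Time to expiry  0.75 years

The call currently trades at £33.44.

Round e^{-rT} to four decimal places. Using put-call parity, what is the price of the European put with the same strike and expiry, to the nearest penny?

£34.88

e^(−rT) = e^(−0.043·0.75) = 0.9683
Put-call parity: C − P = S − K·e^(−rT) = 260 − 270·0.9683 = 260 − 261.4410 = -1.4410
P = C − (C − P) = 33.44 − (-1.4410) = 34.8810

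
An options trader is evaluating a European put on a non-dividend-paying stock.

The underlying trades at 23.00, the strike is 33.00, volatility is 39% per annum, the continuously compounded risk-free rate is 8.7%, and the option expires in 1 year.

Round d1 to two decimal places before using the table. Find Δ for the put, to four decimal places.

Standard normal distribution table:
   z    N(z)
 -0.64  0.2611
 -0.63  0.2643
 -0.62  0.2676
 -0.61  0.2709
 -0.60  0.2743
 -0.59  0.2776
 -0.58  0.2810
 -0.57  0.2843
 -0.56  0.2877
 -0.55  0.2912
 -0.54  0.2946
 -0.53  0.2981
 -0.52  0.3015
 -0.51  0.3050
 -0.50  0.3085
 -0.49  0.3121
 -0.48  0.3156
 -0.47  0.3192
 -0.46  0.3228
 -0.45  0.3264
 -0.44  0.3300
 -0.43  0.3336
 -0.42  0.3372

σ√T = 0.39·√1 = 0.3900
d₁ = [ln(23/33) + (0.087 + 0.39²/2)·1] / 0.3900 = [-0.3610 + 0.1631] / 0.3900 = -0.5076 ⇒ -0.51
N(d₁) = N(-0.51) = 0.3050
Δ_put = N(d₁) − 1 = 0.3050 − 1 = -0.6950

-0.6950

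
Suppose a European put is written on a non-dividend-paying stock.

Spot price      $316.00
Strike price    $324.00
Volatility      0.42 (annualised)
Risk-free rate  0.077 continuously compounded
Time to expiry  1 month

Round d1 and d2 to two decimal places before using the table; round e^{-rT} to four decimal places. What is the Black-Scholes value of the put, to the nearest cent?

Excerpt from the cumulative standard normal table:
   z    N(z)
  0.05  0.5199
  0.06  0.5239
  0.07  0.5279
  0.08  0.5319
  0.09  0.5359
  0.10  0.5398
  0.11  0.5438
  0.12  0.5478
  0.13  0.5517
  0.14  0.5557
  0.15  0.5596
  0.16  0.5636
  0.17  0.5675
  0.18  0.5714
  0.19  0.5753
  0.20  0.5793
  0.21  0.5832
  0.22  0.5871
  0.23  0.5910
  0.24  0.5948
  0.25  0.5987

σ√T = 0.42 × 0.2887 = 0.1212
d₁ = [ln(316/324) + (0.077 + ½·0.42²)·0.08333] / (σ√T) = (-0.0250 + 0.0138) / 0.1212 = -0.0927 → -0.09
d₂ = -0.0927 − 0.1212 = -0.2139 → -0.21
exp(−rT) = exp(−0.077·0.08333) = 0.9936
N(−d₂) = N(0.21) = 0.5832;  N(−d₁) = N(0.09) = 0.5359
P = 324·0.9936·0.5832 − 316·0.5359 = 187.7475 − 169.3444 = 18.4031

$18.40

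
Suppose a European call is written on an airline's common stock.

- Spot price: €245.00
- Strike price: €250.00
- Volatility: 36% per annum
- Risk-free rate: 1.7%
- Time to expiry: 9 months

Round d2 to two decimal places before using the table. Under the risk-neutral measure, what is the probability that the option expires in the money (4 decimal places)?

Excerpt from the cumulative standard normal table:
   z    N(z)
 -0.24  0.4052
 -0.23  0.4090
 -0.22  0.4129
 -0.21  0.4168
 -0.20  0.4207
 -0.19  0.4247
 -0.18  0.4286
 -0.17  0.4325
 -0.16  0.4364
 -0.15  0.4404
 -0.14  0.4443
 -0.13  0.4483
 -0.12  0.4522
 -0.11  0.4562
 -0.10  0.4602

0.4286

T = 0.75;  σ√T = 0.3118
d₁ = [ln(245/250) + (0.017 + 0.36²/2)·0.75] / 0.3118 = [-0.0202 + 0.0614] / 0.3118 = 0.1320 ≈ 0.13
d₂ = d₁ − σ√T = 0.1320 − 0.3118 = -0.1798 ≈ -0.18
Risk-neutral Pr[S_T > K] = N(d₂) = N(-0.18) = 0.4286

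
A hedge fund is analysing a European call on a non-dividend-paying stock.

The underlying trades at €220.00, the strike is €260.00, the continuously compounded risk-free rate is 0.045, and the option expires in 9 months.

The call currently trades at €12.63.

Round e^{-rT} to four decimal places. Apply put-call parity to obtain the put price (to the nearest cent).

€44.00

exp(−rT) = exp(−0.045·0.75) = 0.9668
Put-call parity: C − P = S − K·e^(−rT) = 220 − 260·0.9668 = 220 − 251.3680 = -31.3680
P = C − (C − P) = 12.63 − (-31.3680) = 43.9980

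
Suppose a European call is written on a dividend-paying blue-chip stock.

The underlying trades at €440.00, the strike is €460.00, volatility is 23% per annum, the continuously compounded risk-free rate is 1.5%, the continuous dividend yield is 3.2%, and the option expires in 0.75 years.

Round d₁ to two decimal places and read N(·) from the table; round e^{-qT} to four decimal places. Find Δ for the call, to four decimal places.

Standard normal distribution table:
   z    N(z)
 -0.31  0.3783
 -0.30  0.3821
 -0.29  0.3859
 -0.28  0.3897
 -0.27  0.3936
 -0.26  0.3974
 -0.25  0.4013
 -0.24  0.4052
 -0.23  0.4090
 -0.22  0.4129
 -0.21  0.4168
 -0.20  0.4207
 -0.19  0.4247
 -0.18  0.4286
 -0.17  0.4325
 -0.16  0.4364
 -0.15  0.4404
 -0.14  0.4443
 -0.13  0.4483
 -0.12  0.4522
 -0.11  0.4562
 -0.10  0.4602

σ√T = 0.23·√0.75 = 0.1992
d₁ = [ln(440/460) + (0.015 − 0.032 + 0.23²/2)·0.75] / 0.1992 = [-0.0445 + 0.0071] / 0.1992 = -0.1876 ⇒ -0.19
N(d₁) = N(-0.19) = 0.4247
Δ_call = exp(−qT)·N(d₁) = 0.9763·0.4247 = 0.4146

0.4146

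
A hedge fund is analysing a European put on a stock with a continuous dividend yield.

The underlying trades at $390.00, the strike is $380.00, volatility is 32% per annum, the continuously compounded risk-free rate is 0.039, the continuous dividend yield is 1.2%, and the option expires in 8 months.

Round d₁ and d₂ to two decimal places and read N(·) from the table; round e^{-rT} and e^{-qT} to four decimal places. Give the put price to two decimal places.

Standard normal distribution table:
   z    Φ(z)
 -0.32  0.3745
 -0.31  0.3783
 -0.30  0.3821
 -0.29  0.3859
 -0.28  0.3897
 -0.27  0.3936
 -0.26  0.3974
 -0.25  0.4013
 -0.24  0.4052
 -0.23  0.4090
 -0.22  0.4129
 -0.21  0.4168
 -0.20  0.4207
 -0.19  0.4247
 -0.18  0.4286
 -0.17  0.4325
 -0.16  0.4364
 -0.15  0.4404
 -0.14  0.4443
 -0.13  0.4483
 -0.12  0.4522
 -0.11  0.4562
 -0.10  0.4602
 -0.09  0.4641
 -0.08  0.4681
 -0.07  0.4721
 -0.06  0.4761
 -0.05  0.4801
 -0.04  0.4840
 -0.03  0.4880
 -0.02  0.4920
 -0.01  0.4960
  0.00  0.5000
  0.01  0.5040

$31.37

σ√T = 0.32 × 0.8165 = 0.2613
ln(S/K) + (r − q + σ²/2)T = ln(390/380) + (0.039 − 0.012 + 0.32²/2)·0.6667 = 0.0260 + 0.0521 = 0.0781
d₁ = 0.0781 / 0.2613 = 0.2989 ≈ 0.30
d₂ = d₁ − σ√T = 0.2989 − 0.2613 = 0.0377 ≈ 0.04
e^(−qT) = e^(−0.012·0.6667) = 0.9920;  e^(−rT) = e^(−0.039·0.6667) = 0.9743
N(−d₂) = N(-0.04) = 0.4840;  N(−d₁) = N(-0.30) = 0.3821
P = 380·0.9743·0.4840 − 390·0.9920·0.3821 = 179.1933 − 147.8268 = 31.3664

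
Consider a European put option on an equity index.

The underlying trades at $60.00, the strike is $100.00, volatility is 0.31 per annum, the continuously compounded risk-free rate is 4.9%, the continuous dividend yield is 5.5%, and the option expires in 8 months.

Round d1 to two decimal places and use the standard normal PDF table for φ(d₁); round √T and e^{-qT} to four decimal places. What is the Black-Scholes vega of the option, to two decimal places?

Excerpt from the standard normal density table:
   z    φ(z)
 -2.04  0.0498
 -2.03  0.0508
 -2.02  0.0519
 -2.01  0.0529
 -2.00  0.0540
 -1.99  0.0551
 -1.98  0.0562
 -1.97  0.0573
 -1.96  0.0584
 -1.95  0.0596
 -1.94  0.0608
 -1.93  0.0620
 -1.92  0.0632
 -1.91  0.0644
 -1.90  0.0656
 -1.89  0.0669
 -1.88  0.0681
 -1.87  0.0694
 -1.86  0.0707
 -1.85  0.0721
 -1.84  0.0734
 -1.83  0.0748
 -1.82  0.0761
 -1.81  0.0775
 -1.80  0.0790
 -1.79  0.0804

T = 0.6667;  σ√T = 0.2531
d₁ = [ln(60/100) + (0.049 − 0.055 + ½·0.31²)·0.6667] / (σ√T) = (-0.5108 + 0.0280) / 0.2531 = -1.9074 ⇒ -1.91
√T = √0.6667 = 0.8165
φ(d₁) = φ(-1.91) = 0.0644
exp(−qT) = exp(−0.055·0.6667) = 0.9640
vega = S·exp(−qT)·φ(d₁)·√T = 60·0.9640·0.0644·0.8165 = 3.0414

3.04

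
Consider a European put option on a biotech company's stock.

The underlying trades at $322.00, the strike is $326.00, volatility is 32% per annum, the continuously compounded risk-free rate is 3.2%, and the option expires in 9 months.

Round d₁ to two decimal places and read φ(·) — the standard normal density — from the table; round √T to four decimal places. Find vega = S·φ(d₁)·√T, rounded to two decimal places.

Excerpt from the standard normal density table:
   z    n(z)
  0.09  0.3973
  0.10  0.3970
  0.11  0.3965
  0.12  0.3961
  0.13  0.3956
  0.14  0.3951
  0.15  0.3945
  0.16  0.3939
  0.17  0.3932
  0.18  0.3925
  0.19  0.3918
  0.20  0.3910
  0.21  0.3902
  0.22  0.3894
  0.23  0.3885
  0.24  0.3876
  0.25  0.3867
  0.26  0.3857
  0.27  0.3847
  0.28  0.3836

T = 0.75;  σ√T = 0.2771
ln(S/K) + (r + σ²/2)T = ln(322/326) + (0.032 + 0.32²/2)·0.75 = -0.0123 + 0.0624 = 0.0501
d₁ = 0.0501 / 0.2771 = 0.1806 → 0.18
√T = √0.75 = 0.8660
φ(d₁) = φ(0.18) = 0.3925
vega = S·φ(d₁)·√T = 322·0.3925·0.8660 = 109.4494

109.45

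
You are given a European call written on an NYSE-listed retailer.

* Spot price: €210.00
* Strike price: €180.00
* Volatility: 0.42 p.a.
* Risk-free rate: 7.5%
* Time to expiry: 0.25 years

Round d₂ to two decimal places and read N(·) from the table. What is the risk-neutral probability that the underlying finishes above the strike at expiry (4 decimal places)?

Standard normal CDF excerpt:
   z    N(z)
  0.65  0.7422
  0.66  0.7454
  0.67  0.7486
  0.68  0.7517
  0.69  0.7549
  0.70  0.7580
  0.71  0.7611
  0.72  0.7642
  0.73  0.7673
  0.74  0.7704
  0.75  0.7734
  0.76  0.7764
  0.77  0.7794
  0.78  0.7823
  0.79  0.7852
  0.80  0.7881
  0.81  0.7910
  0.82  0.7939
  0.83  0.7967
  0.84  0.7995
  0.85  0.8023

0.7642

T = 0.25;  σ√T = 0.2100
d₁ = [ln(210/180) + (0.075 + 0.42²/2)·0.25] / 0.2100 = [0.1542 + 0.0408] / 0.2100 = 0.9283 → 0.93
d₂ = d₁ − σ√T = 0.9283 − 0.2100 = 0.7183 → 0.72
Risk-neutral Pr[S_T > K] = N(d₂) = N(0.72) = 0.7642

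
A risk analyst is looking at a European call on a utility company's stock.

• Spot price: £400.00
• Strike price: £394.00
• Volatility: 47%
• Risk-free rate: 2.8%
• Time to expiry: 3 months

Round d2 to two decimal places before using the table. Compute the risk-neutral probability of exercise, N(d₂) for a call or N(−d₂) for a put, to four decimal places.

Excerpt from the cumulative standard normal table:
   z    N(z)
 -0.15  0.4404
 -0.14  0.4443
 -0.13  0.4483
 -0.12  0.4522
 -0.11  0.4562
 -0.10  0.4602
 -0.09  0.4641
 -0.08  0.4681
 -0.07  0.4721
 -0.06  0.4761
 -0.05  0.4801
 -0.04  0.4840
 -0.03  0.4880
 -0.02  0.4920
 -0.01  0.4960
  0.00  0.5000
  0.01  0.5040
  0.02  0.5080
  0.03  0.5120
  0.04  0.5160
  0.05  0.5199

T = 0.25;  σ√T = 0.2350
ln(S/K) + (r + σ²/2)T = ln(400/394) + (0.028 + 0.47²/2)·0.25 = 0.0151 + 0.0346 = 0.0497
d₁ = 0.0497 / 0.2350 = 0.2116 which rounds to 0.21
d₂ = d₁ − σ√T = 0.2116 − 0.2350 = -0.0234 which rounds to -0.02
Risk-neutral Pr[S_T > K] = N(d₂) = N(-0.02) = 0.4920

0.4920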